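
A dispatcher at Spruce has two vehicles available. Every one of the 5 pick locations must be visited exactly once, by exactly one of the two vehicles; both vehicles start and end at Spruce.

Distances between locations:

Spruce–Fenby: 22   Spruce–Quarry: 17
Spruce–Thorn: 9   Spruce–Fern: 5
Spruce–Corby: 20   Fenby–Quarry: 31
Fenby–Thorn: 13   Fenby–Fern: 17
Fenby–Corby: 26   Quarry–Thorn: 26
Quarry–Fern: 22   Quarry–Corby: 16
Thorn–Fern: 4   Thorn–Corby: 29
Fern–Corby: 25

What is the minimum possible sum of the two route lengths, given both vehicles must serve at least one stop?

91 — the smallest possible combined total.

There are 2^4 − 1 = 15 ways to divide the 5 stops into two non-empty groups. For each, the best each vehicle can do is its own shortest tour through its group:
  {Fenby} + {Quarry, Thorn, Fern, Corby}: 44 + 71 = 115
  {Quarry} + {Fenby, Thorn, Fern, Corby}: 34 + 68 = 102
  {Fenby, Quarry} + {Thorn, Fern, Corby}: 70 + 58 = 128
  {Thorn} + {Fenby, Quarry, Fern, Corby}: 18 + 81 = 99
  {Fenby, Thorn} + {Quarry, Fern, Corby}: 44 + 63 = 107
  {Quarry, Thorn} + {Fenby, Fern, Corby}: 52 + 68 = 120
  … (15 splits in total)
  {Fern} + {Fenby, Quarry, Thorn, Corby}: 10 + 81 = 91  ← best
Best: vehicle 1 Spruce → Fern → Spruce = 10; vehicle 2 Spruce → Quarry → Corby → Fenby → Thorn → Spruce = 81; combined 91.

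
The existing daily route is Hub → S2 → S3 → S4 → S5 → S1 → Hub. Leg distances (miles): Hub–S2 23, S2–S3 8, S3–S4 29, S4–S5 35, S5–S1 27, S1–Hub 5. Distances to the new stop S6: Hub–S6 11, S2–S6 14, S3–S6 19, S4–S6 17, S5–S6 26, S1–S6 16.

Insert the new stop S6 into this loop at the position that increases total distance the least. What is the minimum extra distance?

+2 miles — insert S6 between Hub and S2.

Insertion cost between consecutive stops i–j is d(i,S6) + d(S6,j) − d(i,j):
  between Hub and S2: 11 + 14 − 23 = 2
  between S2 and S3: 14 + 19 − 8 = 25
  between S3 and S4: 19 + 17 − 29 = 7
  between S4 and S5: 17 + 26 − 35 = 8
  between S5 and S1: 26 + 16 − 27 = 15
  between S1 and Hub: 16 + 11 − 5 = 22
Cheapest insertion is between Hub and S2, adding 2.
New total = 127 + 2 = 129.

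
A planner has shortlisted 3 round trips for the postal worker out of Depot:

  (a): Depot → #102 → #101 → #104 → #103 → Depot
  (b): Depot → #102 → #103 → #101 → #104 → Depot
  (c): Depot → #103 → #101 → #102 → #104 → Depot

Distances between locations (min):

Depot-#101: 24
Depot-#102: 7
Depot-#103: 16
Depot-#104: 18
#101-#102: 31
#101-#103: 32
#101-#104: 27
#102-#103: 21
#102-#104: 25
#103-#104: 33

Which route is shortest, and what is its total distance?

(a): 7 + 31 + 27 + 33 + 16 = 114
(b): 7 + 21 + 32 + 27 + 18 = 105
(c): 16 + 32 + 31 + 25 + 18 = 122

Shortest is (b), total 105 min.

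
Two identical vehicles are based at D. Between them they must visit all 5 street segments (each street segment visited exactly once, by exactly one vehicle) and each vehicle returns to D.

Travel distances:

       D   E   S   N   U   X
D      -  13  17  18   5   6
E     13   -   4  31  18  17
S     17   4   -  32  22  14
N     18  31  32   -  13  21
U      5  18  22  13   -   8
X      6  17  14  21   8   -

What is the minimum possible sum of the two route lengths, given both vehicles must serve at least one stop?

Minimum combined distance: 73.

Try each way of splitting the stops between the two vehicles (each non-empty) and, for each split, find the best tour for each vehicle:
  {E} + {S, N, U, X}: 26 + 70 = 96
  {S} + {E, N, U, X}: 34 + 69 = 103
  {E, S} + {N, U, X}: 34 + 45 = 79
  {N} + {E, S, U, X}: 36 + 44 = 80
  {E, N} + {S, U, X}: 62 + 44 = 106
  {S, N} + {E, U, X}: 67 + 43 = 110
  … (15 splits in total)
  {N, U} + {E, S, X}: 36 + 37 = 73  ← best
Best: vehicle 1 D → N → U → D = 36; vehicle 2 D → E → S → X → D = 37; combined 73.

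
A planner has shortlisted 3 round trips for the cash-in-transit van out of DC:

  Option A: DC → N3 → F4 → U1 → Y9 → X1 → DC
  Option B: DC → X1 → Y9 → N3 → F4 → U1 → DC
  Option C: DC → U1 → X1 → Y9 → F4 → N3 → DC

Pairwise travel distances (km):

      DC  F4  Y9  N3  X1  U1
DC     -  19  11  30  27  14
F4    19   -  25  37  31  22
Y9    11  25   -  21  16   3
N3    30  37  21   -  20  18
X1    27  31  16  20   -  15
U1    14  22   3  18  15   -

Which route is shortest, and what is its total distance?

Option A: 30 + 37 + 22 + 3 + 16 + 27 = 135
Option B: 27 + 16 + 21 + 37 + 22 + 14 = 137
Option C: 14 + 15 + 16 + 25 + 37 + 30 = 137

135 km — Option A is the shortest.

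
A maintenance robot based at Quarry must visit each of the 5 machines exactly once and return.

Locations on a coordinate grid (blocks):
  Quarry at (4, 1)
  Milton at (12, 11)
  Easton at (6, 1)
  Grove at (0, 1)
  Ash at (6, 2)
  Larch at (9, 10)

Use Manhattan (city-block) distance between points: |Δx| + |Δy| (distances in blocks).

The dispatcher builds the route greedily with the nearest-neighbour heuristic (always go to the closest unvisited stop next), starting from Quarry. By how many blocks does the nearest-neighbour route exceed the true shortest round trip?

Excess over optimum: 6 blocks.

Quarry: Easton=2, Ash=3, Grove=4, Larch=14, Milton=18 ⇒ Easton
Easton: Ash=1, Grove=6, Larch=12, Milton=16 ⇒ Ash
Ash: Grove=7, Larch=11, Milton=15 ⇒ Grove
Grove: Larch=18, Milton=22 ⇒ Larch
Larch: Milton=4 ⇒ Milton
NN route Quarry → Easton → Ash → Grove → Larch → Milton → Quarry costs 50.
Optimal: Quarry → Milton → Larch → Ash → Easton → Grove → Quarry costs 44 (by enumerating all 60 distinct tours).
Excess = 50 − 44 = 6.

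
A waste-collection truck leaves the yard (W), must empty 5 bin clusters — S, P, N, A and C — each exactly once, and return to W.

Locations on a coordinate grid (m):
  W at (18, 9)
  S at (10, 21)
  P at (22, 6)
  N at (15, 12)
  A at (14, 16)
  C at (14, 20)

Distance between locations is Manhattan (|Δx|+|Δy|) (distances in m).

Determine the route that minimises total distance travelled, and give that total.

With 5 stops there are 5!/2 = 60 distinct round trips (a route and its reverse cost the same).
W - S - P - N - A - C - W: 20+27+13+5+4+15 = 84
W - S - P - N - C - A - W: 20+27+13+9+4+11 = 84
W - S - P - A - N - C - W: 20+27+18+5+9+15 = 94
W - S - P - A - C - N - W: 20+27+18+4+9+6 = 84
W - S - P - C - N - A - W: 20+27+22+9+5+11 = 94
W - S - P - C - A - N - W: 20+27+22+4+5+6 = 84
W - S - N - P - A - C - W: 20+14+13+18+4+15 = 84
W - S - N - P - C - A - W: 20+14+13+22+4+11 = 84
W - S - N - A - P - C - W: 20+14+5+18+22+15 = 94
W - S - N - A - C - P - W: 20+14+5+4+22+7 = 72
W - S - N - C - P - A - W: 20+14+9+22+18+11 = 94
W - S - N - C - A - P - W: 20+14+9+4+18+7 = 72
W - S - A - P - N - C - W: 20+9+18+13+9+15 = 84
W - S - A - P - C - N - W: 20+9+18+22+9+6 = 84
… (46 more)
W - S - C - A - N - P - W: 20+5+4+5+13+7 = 54  ← best
The minimum is 54.
One optimal route: W → S → C → A → N → P → W (or its reverse).

Shortest round trip = 54 m.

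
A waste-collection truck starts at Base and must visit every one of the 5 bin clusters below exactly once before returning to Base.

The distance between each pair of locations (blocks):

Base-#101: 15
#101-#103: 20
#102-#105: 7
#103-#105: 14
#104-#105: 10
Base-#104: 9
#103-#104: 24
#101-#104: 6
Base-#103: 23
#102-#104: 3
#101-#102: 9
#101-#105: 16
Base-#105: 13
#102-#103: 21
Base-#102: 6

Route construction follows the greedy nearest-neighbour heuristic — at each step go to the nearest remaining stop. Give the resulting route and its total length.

68 blocks along Base → #102 → #104 → #101 → #105 → #103 → Base.

From Base: distances to unvisited — #102=6, #104=9, #105=13, #101=15, #103=23. Nearest is #102 (6).
From #102: distances to unvisited — #104=3, #105=7, #101=9, #103=21. Nearest is #104 (3).
From #104: distances to unvisited — #101=6, #105=10, #103=24. Nearest is #101 (6).
From #101: distances to unvisited — #105=16, #103=20. Nearest is #105 (16).
From #105: distances to unvisited — #103=14. Nearest is #103 (14).
Return #103→Base: 23.
Total = 6 + 3 + 6 + 16 + 14 + 23 = 68.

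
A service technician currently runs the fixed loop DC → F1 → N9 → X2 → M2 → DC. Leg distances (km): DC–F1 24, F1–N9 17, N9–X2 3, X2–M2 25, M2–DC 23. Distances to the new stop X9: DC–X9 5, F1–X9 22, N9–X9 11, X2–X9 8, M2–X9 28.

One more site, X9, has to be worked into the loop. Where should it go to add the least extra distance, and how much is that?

Insertion cost between consecutive stops i–j is d(i,X9) + d(X9,j) − d(i,j):
  between DC and F1: 5 + 22 − 24 = 3
  between F1 and N9: 22 + 11 − 17 = 16
  between N9 and X2: 11 + 8 − 3 = 16
  between X2 and M2: 8 + 28 − 25 = 11
  between M2 and DC: 28 + 5 − 23 = 10
Cheapest insertion is between DC and F1, adding 3.
New total = 92 + 3 = 95.

Minimum extra distance: 3 km, inserting X9 between DC and F1.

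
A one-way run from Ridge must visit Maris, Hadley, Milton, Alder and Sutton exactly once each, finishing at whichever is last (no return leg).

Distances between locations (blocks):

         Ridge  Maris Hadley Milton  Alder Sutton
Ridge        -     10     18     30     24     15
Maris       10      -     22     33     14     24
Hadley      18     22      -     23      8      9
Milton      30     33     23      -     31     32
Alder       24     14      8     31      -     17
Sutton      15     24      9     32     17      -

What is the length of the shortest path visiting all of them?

Shortest open route: 73 blocks.

There are 5! = 120 possible orderings.
Ridge - Maris - Hadley - Milton - Alder - Sutton: 10+22+23+31+17 = 103
Ridge - Maris - Hadley - Milton - Sutton - Alder: 10+22+23+32+17 = 104
Ridge - Maris - Hadley - Alder - Milton - Sutton: 10+22+8+31+32 = 103
Ridge - Maris - Hadley - Alder - Sutton - Milton: 10+22+8+17+32 = 89
Ridge - Maris - Hadley - Sutton - Milton - Alder: 10+22+9+32+31 = 104
Ridge - Maris - Hadley - Sutton - Alder - Milton: 10+22+9+17+31 = 89
Ridge - Maris - Milton - Hadley - Alder - Sutton: 10+33+23+8+17 = 91
Ridge - Maris - Milton - Hadley - Sutton - Alder: 10+33+23+9+17 = 92
Ridge - Maris - Milton - Alder - Hadley - Sutton: 10+33+31+8+9 = 91
Ridge - Maris - Milton - Alder - Sutton - Hadley: 10+33+31+17+9 = 100
Ridge - Maris - Milton - Sutton - Hadley - Alder: 10+33+32+9+8 = 92
Ridge - Maris - Milton - Sutton - Alder - Hadley: 10+33+32+17+8 = 100
Ridge - Maris - Alder - Hadley - Milton - Sutton: 10+14+8+23+32 = 87
Ridge - Maris - Alder - Hadley - Sutton - Milton: 10+14+8+9+32 = 73
… (106 more)
The minimum is 73.
One shortest path: Ridge → Maris → Alder → Hadley → Sutton → Milton.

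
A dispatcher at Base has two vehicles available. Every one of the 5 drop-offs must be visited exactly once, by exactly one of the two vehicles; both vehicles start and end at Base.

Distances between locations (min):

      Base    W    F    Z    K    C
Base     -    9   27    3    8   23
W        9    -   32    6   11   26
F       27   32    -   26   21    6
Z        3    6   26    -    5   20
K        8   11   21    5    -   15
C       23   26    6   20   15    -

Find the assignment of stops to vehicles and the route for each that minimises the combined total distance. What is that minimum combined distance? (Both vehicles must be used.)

74 min — the smallest possible combined total.

Try each way of splitting the stops between the two vehicles (each non-empty) and, for each split, find the best tour for each vehicle:
  {W} + {F, Z, K, C}: 18 + 56 = 74
  {F} + {W, Z, K, C}: 54 + 58 = 112
  {W, F} + {Z, K, C}: 68 + 46 = 114
  {Z} + {W, F, K, C}: 6 + 68 = 74
  {W, Z} + {F, K, C}: 18 + 56 = 74
  {F, Z} + {W, K, C}: 56 + 58 = 114
  … (15 splits in total)
Best: vehicle 1 Base → W → Base = 18; vehicle 2 Base → F → C → K → Z → Base = 56; combined 74.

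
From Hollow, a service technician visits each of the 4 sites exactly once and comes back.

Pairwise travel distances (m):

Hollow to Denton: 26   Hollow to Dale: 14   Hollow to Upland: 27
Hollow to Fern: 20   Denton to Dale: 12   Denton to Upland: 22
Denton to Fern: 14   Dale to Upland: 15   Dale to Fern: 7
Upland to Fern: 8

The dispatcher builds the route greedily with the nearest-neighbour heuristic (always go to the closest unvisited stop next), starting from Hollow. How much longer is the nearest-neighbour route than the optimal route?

From Hollow: Dale=14, Fern=20, Denton=26, Upland=27 → choose Dale (14).
From Dale: Fern=7, Denton=12, Upland=15 → choose Fern (7).
From Fern: Upland=8, Denton=14 → choose Upland (8).
From Upland: Denton=22 → choose Denton (22).
NN route Hollow → Dale → Fern → Upland → Denton → Hollow costs 77.
Optimal: Hollow → Dale → Denton → Fern → Upland → Hollow costs 75 (by enumerating all 12 distinct tours).
Excess = 77 − 75 = 2.

Excess over optimum: 2 m.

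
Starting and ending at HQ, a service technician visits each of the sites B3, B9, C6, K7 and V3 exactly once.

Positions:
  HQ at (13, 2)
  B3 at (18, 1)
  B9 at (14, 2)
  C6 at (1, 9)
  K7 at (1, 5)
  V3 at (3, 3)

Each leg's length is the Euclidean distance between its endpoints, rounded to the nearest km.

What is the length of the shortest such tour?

There are 60 distinct closed tours to check (reversals are equivalent).
HQ - B3 - B9 - C6 - K7 - V3 - HQ: 5+4+15+4+3+10 = 41
HQ - B3 - B9 - C6 - V3 - K7 - HQ: 5+4+15+6+3+12 = 45
HQ - B3 - B9 - K7 - C6 - V3 - HQ: 5+4+13+4+6+10 = 42
HQ - B3 - B9 - K7 - V3 - C6 - HQ: 5+4+13+3+6+14 = 45
HQ - B3 - B9 - V3 - C6 - K7 - HQ: 5+4+11+6+4+12 = 42
HQ - B3 - B9 - V3 - K7 - C6 - HQ: 5+4+11+3+4+14 = 41
HQ - B3 - C6 - B9 - K7 - V3 - HQ: 5+19+15+13+3+10 = 65
HQ - B3 - C6 - B9 - V3 - K7 - HQ: 5+19+15+11+3+12 = 65
HQ - B3 - C6 - K7 - B9 - V3 - HQ: 5+19+4+13+11+10 = 62
HQ - B3 - C6 - K7 - V3 - B9 - HQ: 5+19+4+3+11+1 = 43
HQ - B3 - C6 - V3 - B9 - K7 - HQ: 5+19+6+11+13+12 = 66
HQ - B3 - C6 - V3 - K7 - B9 - HQ: 5+19+6+3+13+1 = 47
HQ - B3 - K7 - B9 - C6 - V3 - HQ: 5+17+13+15+6+10 = 66
HQ - B3 - K7 - B9 - V3 - C6 - HQ: 5+17+13+11+6+14 = 66
… (46 more)
The minimum is 41.
One optimal route: HQ → B3 → B9 → C6 → K7 → V3 → HQ (or its reverse).

41 km — the shortest possible round trip.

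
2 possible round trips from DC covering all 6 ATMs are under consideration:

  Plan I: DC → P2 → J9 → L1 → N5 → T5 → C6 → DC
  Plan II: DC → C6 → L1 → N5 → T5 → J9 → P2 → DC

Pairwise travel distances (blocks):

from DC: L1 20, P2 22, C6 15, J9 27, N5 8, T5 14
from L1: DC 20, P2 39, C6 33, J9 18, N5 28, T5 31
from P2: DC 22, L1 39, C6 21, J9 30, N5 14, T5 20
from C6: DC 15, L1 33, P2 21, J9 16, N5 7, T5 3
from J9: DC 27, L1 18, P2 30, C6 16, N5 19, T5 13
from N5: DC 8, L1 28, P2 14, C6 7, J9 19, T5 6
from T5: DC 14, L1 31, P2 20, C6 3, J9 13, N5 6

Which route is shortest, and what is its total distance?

Plan I: 22 + 30 + 18 + 28 + 6 + 3 + 15 = 122
Plan II: 15 + 33 + 28 + 6 + 13 + 30 + 22 = 147

122 blocks — Plan I is the shortest.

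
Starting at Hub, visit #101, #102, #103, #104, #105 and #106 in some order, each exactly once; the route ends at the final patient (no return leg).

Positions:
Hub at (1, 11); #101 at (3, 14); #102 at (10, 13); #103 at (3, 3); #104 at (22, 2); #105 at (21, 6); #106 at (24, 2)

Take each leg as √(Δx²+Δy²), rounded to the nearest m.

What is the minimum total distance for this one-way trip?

There are 6! = 720 possible orderings.
Hub→#101→#102→#103→#104→#105→#106: 4+7+12+19+4+5 = 51
Hub→#101→#102→#103→#104→#106→#105: 4+7+12+19+2+5 = 49
Hub→#101→#102→#103→#105→#104→#106: 4+7+12+18+4+2 = 47
Hub→#101→#102→#103→#105→#106→#104: 4+7+12+18+5+2 = 48
Hub→#101→#102→#103→#106→#104→#105: 4+7+12+21+2+4 = 50
Hub→#101→#102→#103→#106→#105→#104: 4+7+12+21+5+4 = 53
Hub→#101→#102→#104→#103→#105→#106: 4+7+16+19+18+5 = 69
Hub→#101→#102→#104→#103→#106→#105: 4+7+16+19+21+5 = 72
… (712 more)
Hub→#103→#101→#102→#105→#104→#106: 8+11+7+13+4+2 = 45  ← best
The minimum is 45.
One shortest path: Hub → #103 → #101 → #102 → #105 → #104 → #106.

Shortest open route: 45 m.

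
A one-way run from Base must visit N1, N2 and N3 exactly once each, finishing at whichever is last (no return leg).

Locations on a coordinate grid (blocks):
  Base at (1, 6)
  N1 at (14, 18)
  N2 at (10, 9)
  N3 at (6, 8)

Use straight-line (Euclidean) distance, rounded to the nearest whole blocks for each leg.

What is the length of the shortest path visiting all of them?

Minimum one-way distance = 19 blocks.

There are 3! = 6 possible orderings.
Base - N1 - N2 - N3: 18+10+4 = 32
Base - N1 - N3 - N2: 18+13+4 = 35
Base - N2 - N1 - N3: 9+10+13 = 32
Base - N2 - N3 - N1: 9+4+13 = 26
Base - N3 - N1 - N2: 5+13+10 = 28
Base - N3 - N2 - N1: 5+4+10 = 19
The minimum is 19.
One shortest path: Base → N3 → N2 → N1.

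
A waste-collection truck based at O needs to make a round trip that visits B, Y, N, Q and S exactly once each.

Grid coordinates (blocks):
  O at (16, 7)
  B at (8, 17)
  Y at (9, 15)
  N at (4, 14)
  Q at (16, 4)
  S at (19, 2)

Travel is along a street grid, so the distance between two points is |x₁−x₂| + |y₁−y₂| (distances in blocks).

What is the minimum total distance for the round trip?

With 5 stops there are 5!/2 = 60 distinct round trips (a route and its reverse cost the same).
O→B→Y→N→Q→S→O: 18+3+6+22+5+8 = 62
O→B→Y→N→S→Q→O: 18+3+6+27+5+3 = 62
O→B→Y→Q→N→S→O: 18+3+18+22+27+8 = 96
O→B→Y→Q→S→N→O: 18+3+18+5+27+19 = 90
O→B→Y→S→N→Q→O: 18+3+23+27+22+3 = 96
O→B→Y→S→Q→N→O: 18+3+23+5+22+19 = 90
O→B→N→Y→Q→S→O: 18+7+6+18+5+8 = 62
O→B→N→Y→S→Q→O: 18+7+6+23+5+3 = 62
O→B→N→Q→Y→S→O: 18+7+22+18+23+8 = 96
O→B→N→Q→S→Y→O: 18+7+22+5+23+15 = 90
O→B→N→S→Y→Q→O: 18+7+27+23+18+3 = 96
O→B→N→S→Q→Y→O: 18+7+27+5+18+15 = 90
O→B→Q→Y→N→S→O: 18+21+18+6+27+8 = 98
O→B→Q→Y→S→N→O: 18+21+18+23+27+19 = 126
… (46 more)
O→Y→B→N→Q→S→O: 15+3+7+22+5+8 = 60  ← best
The minimum is 60.
One optimal route: O → Y → B → N → Q → S → O (or its reverse).

Minimum total distance: 60 blocks.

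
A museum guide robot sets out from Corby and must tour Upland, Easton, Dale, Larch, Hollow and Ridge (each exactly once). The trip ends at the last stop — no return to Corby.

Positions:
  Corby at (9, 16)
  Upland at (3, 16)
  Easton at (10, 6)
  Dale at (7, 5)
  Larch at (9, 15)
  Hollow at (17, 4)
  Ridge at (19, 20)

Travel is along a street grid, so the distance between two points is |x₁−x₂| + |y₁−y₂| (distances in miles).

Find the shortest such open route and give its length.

There are 6! = 720 possible orderings.
Corby - Upland - Easton - Dale - Larch - Hollow - Ridge: 6+17+4+12+19+18 = 76
Corby - Upland - Easton - Dale - Larch - Ridge - Hollow: 6+17+4+12+15+18 = 72
Corby - Upland - Easton - Dale - Hollow - Larch - Ridge: 6+17+4+11+19+15 = 72
Corby - Upland - Easton - Dale - Hollow - Ridge - Larch: 6+17+4+11+18+15 = 71
Corby - Upland - Easton - Dale - Ridge - Larch - Hollow: 6+17+4+27+15+19 = 88
Corby - Upland - Easton - Dale - Ridge - Hollow - Larch: 6+17+4+27+18+19 = 91
Corby - Upland - Easton - Larch - Dale - Hollow - Ridge: 6+17+10+12+11+18 = 74
Corby - Upland - Easton - Larch - Dale - Ridge - Hollow: 6+17+10+12+27+18 = 90
… (712 more)
Corby - Larch - Upland - Dale - Easton - Hollow - Ridge: 1+7+15+4+9+18 = 54  ← best
The minimum is 54.
One shortest path: Corby → Larch → Upland → Dale → Easton → Hollow → Ridge.

Shortest open route: 54 miles.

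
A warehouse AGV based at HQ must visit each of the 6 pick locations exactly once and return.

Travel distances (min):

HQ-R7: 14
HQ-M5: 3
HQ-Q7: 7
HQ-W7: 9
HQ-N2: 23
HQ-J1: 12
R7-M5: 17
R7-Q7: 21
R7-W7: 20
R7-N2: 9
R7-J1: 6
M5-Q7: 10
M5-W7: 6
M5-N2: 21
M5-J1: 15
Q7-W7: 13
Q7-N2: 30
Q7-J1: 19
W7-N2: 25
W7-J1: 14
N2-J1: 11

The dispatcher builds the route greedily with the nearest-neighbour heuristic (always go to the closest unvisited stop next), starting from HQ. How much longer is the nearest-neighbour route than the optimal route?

The nearest-neighbour route is 8 min longer than optimal.

From HQ: M5=3, Q7=7, W7=9, J1=12, R7=14, N2=23 → choose M5 (3).
From M5: W7=6, Q7=10, J1=15, R7=17, N2=21 → choose W7 (6).
From W7: Q7=13, J1=14, R7=20, N2=25 → choose Q7 (13).
From Q7: J1=19, R7=21, N2=30 → choose J1 (19).
From J1: R7=6, N2=11 → choose R7 (6).
From R7: N2=9 → choose N2 (9).
NN route HQ → M5 → W7 → Q7 → J1 → R7 → N2 → HQ costs 79.
Optimal: HQ → R7 → N2 → J1 → W7 → M5 → Q7 → HQ costs 71 (by enumerating all 360 distinct tours).
Excess = 79 − 71 = 8.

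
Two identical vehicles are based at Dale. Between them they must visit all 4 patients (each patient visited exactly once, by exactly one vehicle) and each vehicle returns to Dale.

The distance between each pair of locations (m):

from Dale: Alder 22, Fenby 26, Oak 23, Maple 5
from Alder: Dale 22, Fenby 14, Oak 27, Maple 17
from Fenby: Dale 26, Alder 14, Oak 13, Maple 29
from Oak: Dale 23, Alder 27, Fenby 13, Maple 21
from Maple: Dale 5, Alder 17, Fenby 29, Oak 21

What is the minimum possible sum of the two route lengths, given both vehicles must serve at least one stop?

Check every non-empty split of the stops between the two vehicles; for each half take its own optimal tour:
  {Alder} + {Fenby, Oak, Maple}: 44 + 65 = 109
  {Fenby} + {Alder, Oak, Maple}: 52 + 72 = 124
  {Alder, Fenby} + {Oak, Maple}: 62 + 49 = 111
  {Oak} + {Alder, Fenby, Maple}: 46 + 62 = 108
  {Alder, Oak} + {Fenby, Maple}: 72 + 60 = 132
  {Fenby, Oak} + {Alder, Maple}: 62 + 44 = 106
  … (7 splits in total)
  {Alder, Fenby, Oak} + {Maple}: 72 + 10 = 82  ← best
Best: vehicle 1 Dale → Alder → Fenby → Oak → Dale = 72; vehicle 2 Dale → Maple → Dale = 10; combined 82.

Minimum combined distance: 82 m.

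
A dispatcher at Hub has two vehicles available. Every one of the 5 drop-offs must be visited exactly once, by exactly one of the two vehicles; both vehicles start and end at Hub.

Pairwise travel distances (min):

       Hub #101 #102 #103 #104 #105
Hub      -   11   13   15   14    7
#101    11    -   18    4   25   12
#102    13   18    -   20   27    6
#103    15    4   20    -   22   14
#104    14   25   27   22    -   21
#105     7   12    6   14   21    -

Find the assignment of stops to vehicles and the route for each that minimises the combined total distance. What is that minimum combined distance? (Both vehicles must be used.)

Try each way of splitting the stops between the two vehicles (each non-empty) and, for each split, find the best tour for each vehicle:
  {#101} + {#102, #103, #104, #105}: 22 + 69 = 91
  {#102} + {#101, #103, #104, #105}: 26 + 59 = 85
  {#101, #102} + {#103, #104, #105}: 42 + 57 = 99
  {#103} + {#101, #102, #104, #105}: 30 + 70 = 100
  {#101, #103} + {#102, #104, #105}: 30 + 54 = 84
  {#102, #103} + {#101, #104, #105}: 48 + 58 = 106
  … (15 splits in total)
  {#104} + {#101, #102, #103, #105}: 28 + 48 = 76  ← best
Best: vehicle 1 Hub → #104 → Hub = 28; vehicle 2 Hub → #101 → #103 → #102 → #105 → Hub = 48; combined 76.

Minimum combined distance: 76 min.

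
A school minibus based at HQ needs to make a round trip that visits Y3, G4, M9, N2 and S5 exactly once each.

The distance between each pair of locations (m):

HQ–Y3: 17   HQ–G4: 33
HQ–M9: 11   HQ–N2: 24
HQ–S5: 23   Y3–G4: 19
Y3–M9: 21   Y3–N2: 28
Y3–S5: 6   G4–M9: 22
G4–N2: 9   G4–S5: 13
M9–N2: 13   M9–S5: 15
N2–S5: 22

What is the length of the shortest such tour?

Shortest round trip = 69 m.

HQ - Y3 - G4 - M9 - N2 - S5 - HQ: 17+19+22+13+22+23 = 116
HQ - Y3 - G4 - M9 - S5 - N2 - HQ: 17+19+22+15+22+24 = 119
HQ - Y3 - G4 - N2 - M9 - S5 - HQ: 17+19+9+13+15+23 = 96
HQ - Y3 - G4 - N2 - S5 - M9 - HQ: 17+19+9+22+15+11 = 93
HQ - Y3 - G4 - S5 - M9 - N2 - HQ: 17+19+13+15+13+24 = 101
HQ - Y3 - G4 - S5 - N2 - M9 - HQ: 17+19+13+22+13+11 = 95
HQ - Y3 - M9 - G4 - N2 - S5 - HQ: 17+21+22+9+22+23 = 114
HQ - Y3 - M9 - G4 - S5 - N2 - HQ: 17+21+22+13+22+24 = 119
HQ - Y3 - M9 - N2 - G4 - S5 - HQ: 17+21+13+9+13+23 = 96
HQ - Y3 - M9 - N2 - S5 - G4 - HQ: 17+21+13+22+13+33 = 119
HQ - Y3 - M9 - S5 - G4 - N2 - HQ: 17+21+15+13+9+24 = 99
HQ - Y3 - M9 - S5 - N2 - G4 - HQ: 17+21+15+22+9+33 = 117
HQ - Y3 - N2 - G4 - M9 - S5 - HQ: 17+28+9+22+15+23 = 114
HQ - Y3 - N2 - G4 - S5 - M9 - HQ: 17+28+9+13+15+11 = 93
… (46 more)
HQ - Y3 - S5 - G4 - N2 - M9 - HQ: 17+6+13+9+13+11 = 69  ← best
The minimum is 69.
One optimal route: HQ → Y3 → S5 → G4 → N2 → M9 → HQ (or its reverse).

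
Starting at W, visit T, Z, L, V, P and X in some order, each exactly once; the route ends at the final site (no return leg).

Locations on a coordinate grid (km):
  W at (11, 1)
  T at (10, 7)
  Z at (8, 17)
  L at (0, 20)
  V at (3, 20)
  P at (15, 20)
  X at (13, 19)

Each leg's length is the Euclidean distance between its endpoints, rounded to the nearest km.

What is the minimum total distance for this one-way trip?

Minimum one-way distance = 36 km.

There are 6! = 720 possible orderings.
W→T→Z→L→V→P→X: 6+10+9+3+12+2 = 42
W→T→Z→L→V→X→P: 6+10+9+3+10+2 = 40
W→T→Z→L→P→V→X: 6+10+9+15+12+10 = 62
W→T→Z→L→P→X→V: 6+10+9+15+2+10 = 52
W→T→Z→L→X→V→P: 6+10+9+13+10+12 = 60
W→T→Z→L→X→P→V: 6+10+9+13+2+12 = 52
W→T→Z→V→L→P→X: 6+10+6+3+15+2 = 42
W→T→Z→V→L→X→P: 6+10+6+3+13+2 = 40
… (712 more)
W→T→P→X→Z→V→L: 6+14+2+5+6+3 = 36  ← best
The minimum is 36.
One shortest path: W → T → P → X → Z → V → L.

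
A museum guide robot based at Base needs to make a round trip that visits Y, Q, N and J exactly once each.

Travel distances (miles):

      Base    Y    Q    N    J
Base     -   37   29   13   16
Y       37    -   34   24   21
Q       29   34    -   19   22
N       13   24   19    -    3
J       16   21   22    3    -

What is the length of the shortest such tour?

There are 12 distinct closed tours to check (reversals are equivalent).
Base-Y-Q-N-J-Base: 37+34+19+3+16 = 109
Base-Y-Q-J-N-Base: 37+34+22+3+13 = 109
Base-Y-N-Q-J-Base: 37+24+19+22+16 = 118
Base-Y-N-J-Q-Base: 37+24+3+22+29 = 115
Base-Y-J-Q-N-Base: 37+21+22+19+13 = 112
Base-Y-J-N-Q-Base: 37+21+3+19+29 = 109
Base-Q-Y-N-J-Base: 29+34+24+3+16 = 106
Base-Q-Y-J-N-Base: 29+34+21+3+13 = 100
Base-Q-N-Y-J-Base: 29+19+24+21+16 = 109
Base-Q-J-Y-N-Base: 29+22+21+24+13 = 109
Base-N-Y-Q-J-Base: 13+24+34+22+16 = 109
Base-N-Q-Y-J-Base: 13+19+34+21+16 = 103
The minimum is 100.
One optimal route: Base → Q → Y → J → N → Base (or its reverse).

Shortest round trip = 100 miles.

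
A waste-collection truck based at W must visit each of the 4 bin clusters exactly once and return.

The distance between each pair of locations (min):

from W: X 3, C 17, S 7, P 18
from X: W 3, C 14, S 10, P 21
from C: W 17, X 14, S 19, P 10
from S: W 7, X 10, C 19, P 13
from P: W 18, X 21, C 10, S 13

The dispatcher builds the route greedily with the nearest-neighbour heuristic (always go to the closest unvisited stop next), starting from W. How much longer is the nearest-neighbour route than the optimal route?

Excess over optimum: 6 min.

From W: X=3, S=7, C=17, P=18 → choose X (3).
From X: S=10, C=14, P=21 → choose S (10).
From S: P=13, C=19 → choose P (13).
From P: C=10 → choose C (10).
NN route W → X → S → P → C → W costs 53.
Optimal: W → X → C → P → S → W costs 47 (by enumerating all 12 distinct tours).
Excess = 53 − 47 = 6.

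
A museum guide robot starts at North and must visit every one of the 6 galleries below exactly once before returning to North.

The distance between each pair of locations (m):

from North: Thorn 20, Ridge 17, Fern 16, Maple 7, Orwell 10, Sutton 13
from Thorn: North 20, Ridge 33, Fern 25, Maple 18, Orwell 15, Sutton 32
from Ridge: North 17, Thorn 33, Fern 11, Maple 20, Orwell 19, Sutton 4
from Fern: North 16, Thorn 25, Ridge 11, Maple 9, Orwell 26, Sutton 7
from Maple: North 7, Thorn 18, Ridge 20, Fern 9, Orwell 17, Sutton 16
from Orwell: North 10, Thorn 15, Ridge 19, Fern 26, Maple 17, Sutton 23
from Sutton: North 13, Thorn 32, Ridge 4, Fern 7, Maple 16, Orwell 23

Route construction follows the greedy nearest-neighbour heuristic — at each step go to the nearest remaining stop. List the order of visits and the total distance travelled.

From North: distances to unvisited — Maple=7, Orwell=10, Sutton=13, Fern=16, Ridge=17, Thorn=20. Nearest is Maple (7).
From Maple: distances to unvisited — Fern=9, Sutton=16, Orwell=17, Thorn=18, Ridge=20. Nearest is Fern (9).
From Fern: distances to unvisited — Sutton=7, Ridge=11, Thorn=25, Orwell=26. Nearest is Sutton (7).
From Sutton: distances to unvisited — Ridge=4, Orwell=23, Thorn=32. Nearest is Ridge (4).
From Ridge: distances to unvisited — Orwell=19, Thorn=33. Nearest is Orwell (19).
From Orwell: distances to unvisited — Thorn=15. Nearest is Thorn (15).
Return Thorn→North: 20.
Total = 7 + 9 + 7 + 4 + 19 + 15 + 20 = 81.

Nearest-neighbour total = 81 m; route North → Maple → Fern → Sutton → Ridge → Orwell → Thorn → North.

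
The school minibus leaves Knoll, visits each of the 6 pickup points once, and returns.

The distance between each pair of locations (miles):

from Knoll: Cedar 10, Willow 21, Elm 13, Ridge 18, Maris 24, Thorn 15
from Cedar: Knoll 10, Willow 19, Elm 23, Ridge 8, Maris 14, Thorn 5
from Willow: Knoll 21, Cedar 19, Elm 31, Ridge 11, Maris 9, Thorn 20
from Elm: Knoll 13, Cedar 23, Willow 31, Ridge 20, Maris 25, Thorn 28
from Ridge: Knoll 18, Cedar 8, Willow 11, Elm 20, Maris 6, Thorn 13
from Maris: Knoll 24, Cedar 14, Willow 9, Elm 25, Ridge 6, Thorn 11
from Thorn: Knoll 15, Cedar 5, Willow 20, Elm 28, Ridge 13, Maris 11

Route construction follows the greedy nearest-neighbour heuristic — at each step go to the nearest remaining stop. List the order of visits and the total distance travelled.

87 miles along Knoll → Cedar → Thorn → Maris → Ridge → Willow → Elm → Knoll.

At Knoll the remaining stops are Cedar 10, Elm 13, Thorn 15, Ridge 18, Willow 21, Maris 24; go to Cedar.
At Cedar the remaining stops are Thorn 5, Ridge 8, Maris 14, Willow 19, Elm 23; go to Thorn.
At Thorn the remaining stops are Maris 11, Ridge 13, Willow 20, Elm 28; go to Maris.
At Maris the remaining stops are Ridge 6, Willow 9, Elm 25; go to Ridge.
At Ridge the remaining stops are Willow 11, Elm 20; go to Willow.
At Willow the remaining stops are Elm 31; go to Elm.
Return Elm→Knoll: 13.
Total = 10 + 5 + 11 + 6 + 11 + 31 + 13 = 87.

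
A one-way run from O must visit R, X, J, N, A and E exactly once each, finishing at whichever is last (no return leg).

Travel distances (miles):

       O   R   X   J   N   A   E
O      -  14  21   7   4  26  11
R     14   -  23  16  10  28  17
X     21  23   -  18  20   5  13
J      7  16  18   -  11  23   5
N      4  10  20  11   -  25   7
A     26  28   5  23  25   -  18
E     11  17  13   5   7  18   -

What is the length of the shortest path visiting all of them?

There are 6! = 720 possible orderings.
O - R - X - J - N - A - E: 14+23+18+11+25+18 = 109
O - R - X - J - N - E - A: 14+23+18+11+7+18 = 91
O - R - X - J - A - N - E: 14+23+18+23+25+7 = 110
O - R - X - J - A - E - N: 14+23+18+23+18+7 = 103
O - R - X - J - E - N - A: 14+23+18+5+7+25 = 92
O - R - X - J - E - A - N: 14+23+18+5+18+25 = 103
O - R - X - N - J - A - E: 14+23+20+11+23+18 = 109
O - R - X - N - J - E - A: 14+23+20+11+5+18 = 91
… (712 more)
O - N - R - J - E - X - A: 4+10+16+5+13+5 = 53  ← best
The minimum is 53.
One shortest path: O → N → R → J → E → X → A.

Shortest open route: 53 miles.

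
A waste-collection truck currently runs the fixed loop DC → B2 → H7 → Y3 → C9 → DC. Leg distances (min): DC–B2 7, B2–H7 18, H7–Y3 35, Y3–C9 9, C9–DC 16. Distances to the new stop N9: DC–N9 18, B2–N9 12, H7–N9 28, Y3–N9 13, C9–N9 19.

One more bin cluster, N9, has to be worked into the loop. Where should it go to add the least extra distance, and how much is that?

+6 min — insert N9 between H7 and Y3.

Insertion cost between consecutive stops i–j is d(i,N9) + d(N9,j) − d(i,j):
  between DC and B2: 18 + 12 − 7 = 23
  between B2 and H7: 12 + 28 − 18 = 22
  between H7 and Y3: 28 + 13 − 35 = 6
  between Y3 and C9: 13 + 19 − 9 = 23
  between C9 and DC: 19 + 18 − 16 = 21
Cheapest insertion is between H7 and Y3, adding 6.
New total = 85 + 6 = 91.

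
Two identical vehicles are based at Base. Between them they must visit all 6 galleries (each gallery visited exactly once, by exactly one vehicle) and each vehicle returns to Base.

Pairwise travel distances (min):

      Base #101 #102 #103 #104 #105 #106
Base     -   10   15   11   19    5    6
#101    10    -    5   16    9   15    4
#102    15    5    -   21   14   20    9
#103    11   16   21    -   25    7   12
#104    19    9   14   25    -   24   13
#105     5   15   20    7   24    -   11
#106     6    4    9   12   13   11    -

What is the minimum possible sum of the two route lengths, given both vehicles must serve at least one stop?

71 min — the smallest possible combined total.

Try each way of splitting the stops between the two vehicles (each non-empty) and, for each split, find the best tour for each vehicle:
  {#101} + {#102, #103, #104, #105, #106}: 20 + 66 = 86
  {#102} + {#101, #103, #104, #105, #106}: 30 + 56 = 86
  {#101, #102} + {#103, #104, #105, #106}: 30 + 56 = 86
  {#103} + {#101, #102, #104, #105, #106}: 22 + 58 = 80
  {#101, #103} + {#102, #104, #105, #106}: 37 + 58 = 95
  {#102, #103} + {#101, #104, #105, #106}: 47 + 48 = 95
  … (31 splits in total)
  {#103, #105} + {#101, #102, #104, #106}: 23 + 48 = 71  ← best
Best: vehicle 1 Base → #103 → #105 → Base = 23; vehicle 2 Base → #101 → #102 → #104 → #106 → Base = 48; combined 71.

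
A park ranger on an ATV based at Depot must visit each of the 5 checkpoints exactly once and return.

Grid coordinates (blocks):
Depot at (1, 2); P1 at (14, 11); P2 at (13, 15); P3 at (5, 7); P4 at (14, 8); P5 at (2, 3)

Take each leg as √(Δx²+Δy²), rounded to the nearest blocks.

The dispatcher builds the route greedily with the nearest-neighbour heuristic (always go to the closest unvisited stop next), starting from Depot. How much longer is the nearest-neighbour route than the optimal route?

From Depot: P5=1, P3=6, P4=14, P1=16, P2=18 → choose P5 (1).
From P5: P3=5, P4=13, P1=14, P2=16 → choose P3 (5).
From P3: P4=9, P1=10, P2=11 → choose P4 (9).
From P4: P1=3, P2=7 → choose P1 (3).
From P1: P2=4 → choose P2 (4).
NN route Depot → P5 → P3 → P4 → P1 → P2 → Depot costs 40.
Optimal: Depot → P3 → P2 → P1 → P4 → P5 → Depot costs 38 (by enumerating all 60 distinct tours).
Excess = 40 − 38 = 2.

The nearest-neighbour route is 2 blocks longer than optimal.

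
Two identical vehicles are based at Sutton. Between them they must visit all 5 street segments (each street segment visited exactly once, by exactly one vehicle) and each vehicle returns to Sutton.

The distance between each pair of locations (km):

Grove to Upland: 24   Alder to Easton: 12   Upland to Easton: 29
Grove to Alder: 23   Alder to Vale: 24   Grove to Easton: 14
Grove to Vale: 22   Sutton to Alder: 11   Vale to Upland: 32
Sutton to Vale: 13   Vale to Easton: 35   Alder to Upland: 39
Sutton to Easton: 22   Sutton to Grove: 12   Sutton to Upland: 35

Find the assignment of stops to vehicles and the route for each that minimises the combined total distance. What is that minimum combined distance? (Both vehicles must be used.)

Check every non-empty split of the stops between the two vehicles; for each half take its own optimal tour:
  {Grove} + {Alder, Vale, Upland, Easton}: 24 + 97 = 121
  {Alder} + {Grove, Vale, Upland, Easton}: 22 + 100 = 122
  {Grove, Alder} + {Vale, Upland, Easton}: 46 + 96 = 142
  {Vale} + {Grove, Alder, Upland, Easton}: 26 + 88 = 114
  {Grove, Vale} + {Alder, Upland, Easton}: 47 + 87 = 134
  {Alder, Vale} + {Grove, Upland, Easton}: 48 + 87 = 135
  … (15 splits in total)
Best: vehicle 1 Sutton → Vale → Sutton = 26; vehicle 2 Sutton → Grove → Upland → Easton → Alder → Sutton = 88; combined 114.

Minimum combined distance: 114 km.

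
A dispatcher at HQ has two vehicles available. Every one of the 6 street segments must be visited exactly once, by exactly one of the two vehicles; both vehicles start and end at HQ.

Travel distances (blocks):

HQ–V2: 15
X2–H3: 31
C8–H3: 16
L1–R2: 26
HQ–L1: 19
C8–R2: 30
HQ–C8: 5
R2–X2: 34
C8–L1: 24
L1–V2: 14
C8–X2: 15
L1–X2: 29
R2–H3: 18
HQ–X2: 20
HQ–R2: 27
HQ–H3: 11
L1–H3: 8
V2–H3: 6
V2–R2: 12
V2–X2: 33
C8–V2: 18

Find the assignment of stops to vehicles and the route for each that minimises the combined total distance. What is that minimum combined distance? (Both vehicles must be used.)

109 blocks — the smallest possible combined total.

There are 2^5 − 1 = 31 ways to divide the 6 stops into two non-empty groups. For each, the best each vehicle can do is its own shortest tour through its group:
  {C8} + {L1, V2, R2, X2, H3}: 10 + 99 = 109
  {L1} + {C8, V2, R2, X2, H3}: 38 + 83 = 121
  {C8, L1} + {V2, R2, X2, H3}: 48 + 83 = 131
  {V2} + {C8, L1, R2, X2, H3}: 30 + 99 = 129
  {C8, V2} + {L1, R2, X2, H3}: 38 + 99 = 137
  {L1, V2} + {C8, R2, X2, H3}: 48 + 83 = 131
  … (31 splits in total)
Best: vehicle 1 HQ → C8 → HQ = 10; vehicle 2 HQ → L1 → H3 → V2 → R2 → X2 → HQ = 99; combined 109.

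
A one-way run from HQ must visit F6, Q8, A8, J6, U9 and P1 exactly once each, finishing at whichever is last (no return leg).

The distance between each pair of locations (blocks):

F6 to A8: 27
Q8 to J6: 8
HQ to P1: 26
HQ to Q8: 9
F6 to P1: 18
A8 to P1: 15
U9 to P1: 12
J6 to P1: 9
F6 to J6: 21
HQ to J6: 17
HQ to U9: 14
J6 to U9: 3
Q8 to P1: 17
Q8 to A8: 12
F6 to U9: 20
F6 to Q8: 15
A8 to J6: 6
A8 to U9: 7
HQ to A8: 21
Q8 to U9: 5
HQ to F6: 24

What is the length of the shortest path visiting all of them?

There are 6! = 720 possible orderings.
HQ → F6 → Q8 → A8 → J6 → U9 → P1: 24+15+12+6+3+12 = 72
HQ → F6 → Q8 → A8 → J6 → P1 → U9: 24+15+12+6+9+12 = 78
HQ → F6 → Q8 → A8 → U9 → J6 → P1: 24+15+12+7+3+9 = 70
HQ → F6 → Q8 → A8 → U9 → P1 → J6: 24+15+12+7+12+9 = 79
HQ → F6 → Q8 → A8 → P1 → J6 → U9: 24+15+12+15+9+3 = 78
HQ → F6 → Q8 → A8 → P1 → U9 → J6: 24+15+12+15+12+3 = 81
HQ → F6 → Q8 → J6 → A8 → U9 → P1: 24+15+8+6+7+12 = 72
HQ → F6 → Q8 → J6 → A8 → P1 → U9: 24+15+8+6+15+12 = 80
… (712 more)
HQ → Q8 → U9 → A8 → J6 → P1 → F6: 9+5+7+6+9+18 = 54  ← best
The minimum is 54.
One shortest path: HQ → Q8 → U9 → A8 → J6 → P1 → F6.

Minimum one-way distance = 54 blocks.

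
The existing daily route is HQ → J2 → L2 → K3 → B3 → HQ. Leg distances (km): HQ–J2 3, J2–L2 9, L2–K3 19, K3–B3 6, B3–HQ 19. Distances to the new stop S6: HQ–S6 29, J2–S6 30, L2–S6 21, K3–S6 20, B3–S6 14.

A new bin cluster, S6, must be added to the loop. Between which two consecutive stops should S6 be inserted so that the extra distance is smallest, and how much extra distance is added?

Insertion cost between consecutive stops i–j is d(i,S6) + d(S6,j) − d(i,j):
  between HQ and J2: 29 + 30 − 3 = 56
  between J2 and L2: 30 + 21 − 9 = 42
  between L2 and K3: 21 + 20 − 19 = 22
  between K3 and B3: 20 + 14 − 6 = 28
  between B3 and HQ: 14 + 29 − 19 = 24
Cheapest insertion is between L2 and K3, adding 22.
New total = 56 + 22 = 78.

Adding 22 km by placing S6 on the L2–K3 leg.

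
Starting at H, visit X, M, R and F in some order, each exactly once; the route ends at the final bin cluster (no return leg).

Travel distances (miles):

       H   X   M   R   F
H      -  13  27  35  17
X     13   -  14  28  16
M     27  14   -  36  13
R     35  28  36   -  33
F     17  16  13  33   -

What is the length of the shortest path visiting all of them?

There are 4! = 24 possible orderings.
H→X→M→R→F: 13+14+36+33 = 96
H→X→M→F→R: 13+14+13+33 = 73
H→X→R→M→F: 13+28+36+13 = 90
H→X→R→F→M: 13+28+33+13 = 87
H→X→F→M→R: 13+16+13+36 = 78
H→X→F→R→M: 13+16+33+36 = 98
H→M→X→R→F: 27+14+28+33 = 102
H→M→X→F→R: 27+14+16+33 = 90
H→M→R→X→F: 27+36+28+16 = 107
H→M→R→F→X: 27+36+33+16 = 112
H→M→F→X→R: 27+13+16+28 = 84
H→M→F→R→X: 27+13+33+28 = 101
H→R→X→M→F: 35+28+14+13 = 90
H→R→X→F→M: 35+28+16+13 = 92
… (10 more)
H→F→M→X→R: 17+13+14+28 = 72  ← best
The minimum is 72.
One shortest path: H → F → M → X → R.

72 miles — the minimum one-way total.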